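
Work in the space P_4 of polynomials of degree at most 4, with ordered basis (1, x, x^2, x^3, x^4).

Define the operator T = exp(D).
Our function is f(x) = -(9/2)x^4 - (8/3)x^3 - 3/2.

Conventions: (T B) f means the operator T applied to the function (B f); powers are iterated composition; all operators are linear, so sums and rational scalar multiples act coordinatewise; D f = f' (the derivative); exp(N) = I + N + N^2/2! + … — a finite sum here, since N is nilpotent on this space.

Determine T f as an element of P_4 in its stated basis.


g(x) = -(9/2)x^4 - (62/3)x^3 - 35x^2 - 26x - 26/3

order-1 term: -18x^3 - 8x^2
order-2 term: -27x^2 - 8x
order-3 term: -18x - 8/3
order-4 term: -9/2
the series for exp(D) f terminates at order 4
exp(D) f = -(9/2)x^4 - (62/3)x^3 - 35x^2 - 26x - 26/3


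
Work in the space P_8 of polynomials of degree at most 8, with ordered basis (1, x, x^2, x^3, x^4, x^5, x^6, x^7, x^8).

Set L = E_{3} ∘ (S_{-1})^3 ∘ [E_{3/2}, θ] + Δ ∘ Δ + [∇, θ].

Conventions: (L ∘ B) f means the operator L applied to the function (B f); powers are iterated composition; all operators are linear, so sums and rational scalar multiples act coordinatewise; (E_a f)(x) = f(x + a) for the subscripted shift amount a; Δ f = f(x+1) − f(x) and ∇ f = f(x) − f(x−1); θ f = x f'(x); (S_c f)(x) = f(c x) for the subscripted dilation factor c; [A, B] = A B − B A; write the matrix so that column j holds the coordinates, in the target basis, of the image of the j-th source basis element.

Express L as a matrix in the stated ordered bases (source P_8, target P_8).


image of 1: 0
image of x: 5/2
image of x^2: -x - 9/2
image of x^3: (15/2)x^2 + (27/2)x + 153/8
image of x^4: -2x^3 - 27x^2 - (9/2)x - 41/4
image of x^5: (25/2)x^4 + 45x^3 + (765/4)x^2 + (605/4)x + 2335/32
image of x^6: -3x^5 - (135/2)x^4 - (45/2)x^3 - (615/4)x^2 - (285/16)x - 395/32
image of x^7: (35/2)x^6 + (189/2)x^5 + (5355/8)x^4 + (4235/4)x^3 + (49035/32)x^2 + (27853/32)x + 32333/128
image of x^8: -4x^7 - 126x^6 - 63x^5 - (1435/2)x^4 - (665/4)x^3 - (2765/8)x^2 + (1715/16)x + 1311/32
each image's coordinates form column j of the matrix

the matrix is [[0, 5/2, -9/2, 153/8, -41/4, 2335/32, -395/32, 32333/128, 1311/32]; [0, 0, -1, 27/2, -9/2, 605/4, -285/16, 27853/32, 1715/16]; [0, 0, 0, 15/2, -27, 765/4, -615/4, 49035/32, -2765/8]; [0, 0, 0, 0, -2, 45, -45/2, 4235/4, -665/4]; [0, 0, 0, 0, 0, 25/2, -135/2, 5355/8, -1435/2]; [0, 0, 0, 0, 0, 0, -3, 189/2, -63]; [0, 0, 0, 0, 0, 0, 0, 35/2, -126]; [0, 0, 0, 0, 0, 0, 0, 0, -4]; [0, 0, 0, 0, 0, 0, 0, 0, 0]] (rows listed top to bottom)


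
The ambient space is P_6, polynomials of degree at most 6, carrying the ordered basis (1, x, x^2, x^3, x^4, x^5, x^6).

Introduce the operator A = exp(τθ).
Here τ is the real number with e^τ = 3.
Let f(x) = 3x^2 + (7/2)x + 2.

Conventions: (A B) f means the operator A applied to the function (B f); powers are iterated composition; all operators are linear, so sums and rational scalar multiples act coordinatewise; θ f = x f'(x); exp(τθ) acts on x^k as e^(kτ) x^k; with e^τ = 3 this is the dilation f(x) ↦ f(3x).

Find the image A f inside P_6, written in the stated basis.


exp(τθ) x^k = e^(kτ) x^k; with e^τ = 3 this sends x^k to 3^k x^k
x ↦ 3 x
x^2 ↦ 9 x^2
applying this coordinatewise to f: exp(τθ) f = 27x^2 + (21/2)x + 2

the result is g(x) = 27x^2 + (21/2)x + 2


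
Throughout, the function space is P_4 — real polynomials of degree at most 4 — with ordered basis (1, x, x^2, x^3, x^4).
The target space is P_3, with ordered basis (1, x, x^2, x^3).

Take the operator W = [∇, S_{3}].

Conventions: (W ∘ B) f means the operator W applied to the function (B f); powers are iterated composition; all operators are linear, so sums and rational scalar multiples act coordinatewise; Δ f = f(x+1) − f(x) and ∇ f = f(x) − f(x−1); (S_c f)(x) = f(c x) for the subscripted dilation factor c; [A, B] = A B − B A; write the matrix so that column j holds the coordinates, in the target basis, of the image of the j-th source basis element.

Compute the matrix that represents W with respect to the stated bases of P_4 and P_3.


the matrix is [[0, 2, -8, 26, -80]; [0, 0, 12, -72, 312]; [0, 0, 0, 54, -432]; [0, 0, 0, 0, 216]] (rows listed top to bottom)

image of 1: 0
image of x: 2
image of x^2: 12x - 8
image of x^3: 54x^2 - 72x + 26
image of x^4: 216x^3 - 432x^2 + 312x - 80
each image's coordinates form column j of the matrix


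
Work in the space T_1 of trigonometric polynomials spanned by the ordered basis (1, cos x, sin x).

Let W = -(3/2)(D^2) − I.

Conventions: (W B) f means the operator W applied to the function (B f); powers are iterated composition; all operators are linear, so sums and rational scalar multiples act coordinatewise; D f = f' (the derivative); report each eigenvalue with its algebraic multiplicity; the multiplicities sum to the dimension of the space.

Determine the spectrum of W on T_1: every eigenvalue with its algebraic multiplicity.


image of 1: -1
image of cos x: (1/2)cos x
image of sin x: (1/2)sin x
the matrix is diagonal; its diagonal is (-1, 1/2, 1/2)
for a triangular matrix the eigenvalues are the diagonal entries, with algebraic multiplicity their repetition count

λ = -1 (multiplicity 1), λ = 1/2 (multiplicity 2)


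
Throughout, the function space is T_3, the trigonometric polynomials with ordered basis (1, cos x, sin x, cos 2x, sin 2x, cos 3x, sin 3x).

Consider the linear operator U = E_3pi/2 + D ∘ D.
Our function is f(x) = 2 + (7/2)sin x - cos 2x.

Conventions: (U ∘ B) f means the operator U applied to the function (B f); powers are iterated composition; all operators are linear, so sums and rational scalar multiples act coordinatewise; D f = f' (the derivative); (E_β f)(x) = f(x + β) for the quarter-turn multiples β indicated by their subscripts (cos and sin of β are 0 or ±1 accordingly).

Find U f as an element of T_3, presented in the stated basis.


the result is g(x) = 2 - (7/2)cos x - (7/2)sin x + 5cos 2x

E_3pi/2 f = 2 - (7/2)cos x + cos 2x
D f = (7/2)cos x + 2sin 2x
D D f = -(7/2)sin x + 4cos 2x
(E_3pi/2 + D ∘ D) f = 2 - (7/2)cos x - (7/2)sin x + 5cos 2x


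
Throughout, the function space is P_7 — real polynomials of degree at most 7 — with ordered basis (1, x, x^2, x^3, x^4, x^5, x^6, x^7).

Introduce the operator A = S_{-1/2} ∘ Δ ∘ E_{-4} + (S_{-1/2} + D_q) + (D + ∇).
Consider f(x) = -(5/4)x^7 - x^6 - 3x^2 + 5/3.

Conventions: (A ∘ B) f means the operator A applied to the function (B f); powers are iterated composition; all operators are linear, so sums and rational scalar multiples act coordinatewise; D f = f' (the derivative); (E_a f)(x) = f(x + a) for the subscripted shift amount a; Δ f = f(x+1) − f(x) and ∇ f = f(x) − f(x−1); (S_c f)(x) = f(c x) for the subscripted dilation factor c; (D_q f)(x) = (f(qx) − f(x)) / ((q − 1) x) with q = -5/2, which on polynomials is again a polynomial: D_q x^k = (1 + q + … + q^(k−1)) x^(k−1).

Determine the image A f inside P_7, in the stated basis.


E_{-4} f = -(5/4)x^7 + 34x^6 - 396x^5 + 2560x^4 - 9920x^3 + 23037x^2 - 29672x + 49013/3
Δ E_{-4} f = -(35/4)x^6 + (711/4)x^5 - (6055/4)x^4 + (27665/4)x^3 - (71505/4)x^2 + (99077/4)x - 57433/4
S_{-1/2} Δ E_{-4} f = -(35/256)x^6 - (711/128)x^5 - (6055/64)x^4 - (27665/32)x^3 - (71505/16)x^2 - (99077/8)x - 57433/4
S_{-1/2} f = (5/512)x^7 - (1/64)x^6 - (3/4)x^2 + 5/3
D_q f = -(55895/256)x^6 + (2223/32)x^5 + (9/2)x
(S_{-1/2} + D_q) f = (5/512)x^7 - (55899/256)x^6 + (2223/32)x^5 - (3/4)x^2 + (9/2)x + 5/3
D f = -(35/4)x^6 - 6x^5 - 6x
∇ f = -(35/4)x^6 + (81/4)x^5 - (115/4)x^4 + (95/4)x^3 - (45/4)x^2 - (13/4)x + 11/4
(D + ∇) f = -(35/2)x^6 + (57/4)x^5 - (115/4)x^4 + (95/4)x^3 - (45/4)x^2 - (37/4)x + 11/4
(S_{-1/2} ∘ Δ ∘ E_{-4} + (S_{-1/2} + D_q) + (D + ∇)) f = (5/512)x^7 - (30207/128)x^6 + (10005/128)x^5 - (7895/64)x^4 - (26905/32)x^3 - (71697/16)x^2 - (99115/8)x - 86123/6

g(x) = (5/512)x^7 - (30207/128)x^6 + (10005/128)x^5 - (7895/64)x^4 - (26905/32)x^3 - (71697/16)x^2 - (99115/8)x - 86123/6


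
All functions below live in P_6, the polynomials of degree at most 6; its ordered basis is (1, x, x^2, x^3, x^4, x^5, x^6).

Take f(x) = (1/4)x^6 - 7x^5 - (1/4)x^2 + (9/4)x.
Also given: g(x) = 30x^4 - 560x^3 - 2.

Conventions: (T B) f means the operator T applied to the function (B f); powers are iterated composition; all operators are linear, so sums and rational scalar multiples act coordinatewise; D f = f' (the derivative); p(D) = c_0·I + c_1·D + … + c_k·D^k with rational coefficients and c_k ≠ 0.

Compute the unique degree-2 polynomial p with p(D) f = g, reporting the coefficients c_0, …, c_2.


D^0 f = (1/4)x^6 - 7x^5 - (1/4)x^2 + (9/4)x
D^1 f = (3/2)x^5 - 35x^4 - (1/2)x + 9/4
D^2 f = (15/2)x^4 - 140x^3 - 1/2
matching coefficients of g against c_0 f + c_1 Df + … from the top degree down determines the c_i
solution: c_0 = 0, c_1 = 0, c_2 = 4

c_0 = 0, c_1 = 0, c_2 = 4


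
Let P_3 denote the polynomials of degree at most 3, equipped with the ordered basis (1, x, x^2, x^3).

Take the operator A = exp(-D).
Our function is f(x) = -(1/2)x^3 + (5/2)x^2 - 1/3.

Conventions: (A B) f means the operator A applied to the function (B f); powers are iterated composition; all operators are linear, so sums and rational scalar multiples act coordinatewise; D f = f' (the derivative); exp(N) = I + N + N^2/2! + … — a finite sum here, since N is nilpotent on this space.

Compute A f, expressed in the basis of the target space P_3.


g(x) = -(1/2)x^3 + 4x^2 - (13/2)x + 8/3

order-1 term: (3/2)x^2 - 5x
order-2 term: -(3/2)x + 5/2
order-3 term: 1/2
the series for exp(-D) f terminates at order 3
exp(-D) f = -(1/2)x^3 + 4x^2 - (13/2)x + 8/3


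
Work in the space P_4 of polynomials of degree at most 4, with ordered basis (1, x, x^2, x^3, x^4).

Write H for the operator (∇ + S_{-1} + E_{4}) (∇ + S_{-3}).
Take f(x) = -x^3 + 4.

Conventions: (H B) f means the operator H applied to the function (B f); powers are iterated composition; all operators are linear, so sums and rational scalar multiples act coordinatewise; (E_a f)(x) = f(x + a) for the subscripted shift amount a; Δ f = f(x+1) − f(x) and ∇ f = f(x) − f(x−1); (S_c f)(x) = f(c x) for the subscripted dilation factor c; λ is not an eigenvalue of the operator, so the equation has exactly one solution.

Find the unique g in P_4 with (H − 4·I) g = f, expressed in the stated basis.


write g with unknown coordinates in the stated basis and equate coefficients in (H − 4·I) g = f
solving from the highest basis element down gives g = (1/4)x^3 + (57/8)x^2 + (345/4)x - 4297/16
check: H g = (57/2)x^2 + 345x - 4281/4
so H g − 4·g = -x^3 + 4 = f ✓

the image equals g(x) = (1/4)x^3 + (57/8)x^2 + (345/4)x - 4297/16


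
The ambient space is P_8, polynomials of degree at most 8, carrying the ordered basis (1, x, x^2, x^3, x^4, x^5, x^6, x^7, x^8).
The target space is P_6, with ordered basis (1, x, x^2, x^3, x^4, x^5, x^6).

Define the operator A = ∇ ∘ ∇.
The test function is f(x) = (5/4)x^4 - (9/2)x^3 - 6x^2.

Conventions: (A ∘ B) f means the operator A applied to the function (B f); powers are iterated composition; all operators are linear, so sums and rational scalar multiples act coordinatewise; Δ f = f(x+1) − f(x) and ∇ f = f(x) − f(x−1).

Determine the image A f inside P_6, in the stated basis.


∇ f = 5x^3 - 21x^2 + (13/2)x + 1/4
∇ ∇ f = 15x^2 - 57x + 65/2

the image equals g(x) = 15x^2 - 57x + 65/2


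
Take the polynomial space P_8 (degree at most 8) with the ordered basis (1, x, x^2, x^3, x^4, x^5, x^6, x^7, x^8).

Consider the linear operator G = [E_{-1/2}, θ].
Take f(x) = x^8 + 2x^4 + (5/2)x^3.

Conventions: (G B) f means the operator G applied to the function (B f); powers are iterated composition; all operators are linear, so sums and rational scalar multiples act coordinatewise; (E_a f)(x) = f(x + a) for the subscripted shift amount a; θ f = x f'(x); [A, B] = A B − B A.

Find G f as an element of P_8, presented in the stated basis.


θ f = 8x^8 + 8x^4 + (15/2)x^3
E_{-1/2} θ f = 8x^8 - 32x^7 + 56x^6 - 56x^5 + 43x^4 - (45/2)x^3 + (17/4)x^2 + (9/8)x - 13/32
E_{-1/2} f = x^8 - 4x^7 + 7x^6 - 7x^5 + (51/8)x^4 - (13/4)x^3 - (5/16)x^2 + (13/16)x - 47/256
θ E_{-1/2} f = 8x^8 - 28x^7 + 42x^6 - 35x^5 + (51/2)x^4 - (39/4)x^3 - (5/8)x^2 + (13/16)x
[E_{-1/2}, θ] f = -4x^7 + 14x^6 - 21x^5 + (35/2)x^4 - (51/4)x^3 + (39/8)x^2 + (5/16)x - 13/32

the image equals g(x) = -4x^7 + 14x^6 - 21x^5 + (35/2)x^4 - (51/4)x^3 + (39/8)x^2 + (5/16)x - 13/32


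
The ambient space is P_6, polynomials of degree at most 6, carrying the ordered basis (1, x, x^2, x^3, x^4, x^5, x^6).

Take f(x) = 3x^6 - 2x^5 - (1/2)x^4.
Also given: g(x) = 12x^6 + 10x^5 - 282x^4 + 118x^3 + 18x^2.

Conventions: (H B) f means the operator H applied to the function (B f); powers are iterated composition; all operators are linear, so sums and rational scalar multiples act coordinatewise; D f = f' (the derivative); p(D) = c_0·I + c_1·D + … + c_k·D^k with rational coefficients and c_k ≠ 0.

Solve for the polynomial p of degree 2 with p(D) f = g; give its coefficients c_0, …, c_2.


p(D) = 4·I + D − 3·D^2, i.e. c_0 = 4, c_1 = 1, c_2 = -3

D^0 f = 3x^6 - 2x^5 - (1/2)x^4
D^1 f = 18x^5 - 10x^4 - 2x^3
D^2 f = 90x^4 - 40x^3 - 6x^2
matching coefficients of g against c_0 f + c_1 Df + … from the top degree down determines the c_i
solution: c_0 = 4, c_1 = 1, c_2 = -3


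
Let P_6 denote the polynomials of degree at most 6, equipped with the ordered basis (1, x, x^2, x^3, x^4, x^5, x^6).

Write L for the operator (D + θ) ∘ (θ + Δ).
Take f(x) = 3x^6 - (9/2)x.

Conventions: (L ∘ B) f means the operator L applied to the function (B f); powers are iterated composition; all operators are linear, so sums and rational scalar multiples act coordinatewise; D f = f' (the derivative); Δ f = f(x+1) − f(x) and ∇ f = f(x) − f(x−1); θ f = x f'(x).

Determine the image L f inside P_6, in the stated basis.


θ f = 18x^6 - (9/2)x
Δ f = 18x^5 + 45x^4 + 60x^3 + 45x^2 + 18x - 3/2
(θ + Δ) f = 18x^6 + 18x^5 + 45x^4 + 60x^3 + 45x^2 + (27/2)x - 3/2
D (θ + Δ) f = 108x^5 + 90x^4 + 180x^3 + 180x^2 + 90x + 27/2
θ (θ + Δ) f = 108x^6 + 90x^5 + 180x^4 + 180x^3 + 90x^2 + (27/2)x
(D + θ) (θ + Δ) f = 108x^6 + 198x^5 + 270x^4 + 360x^3 + 270x^2 + (207/2)x + 27/2

the image equals g(x) = 108x^6 + 198x^5 + 270x^4 + 360x^3 + 270x^2 + (207/2)x + 27/2


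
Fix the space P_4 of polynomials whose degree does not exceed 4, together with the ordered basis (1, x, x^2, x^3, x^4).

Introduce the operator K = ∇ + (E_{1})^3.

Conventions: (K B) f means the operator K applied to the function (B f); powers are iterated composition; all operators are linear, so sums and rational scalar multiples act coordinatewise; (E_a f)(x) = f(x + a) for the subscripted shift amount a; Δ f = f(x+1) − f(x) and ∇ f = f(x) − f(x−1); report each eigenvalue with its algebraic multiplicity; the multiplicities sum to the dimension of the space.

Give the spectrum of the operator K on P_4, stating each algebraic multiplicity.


λ = 1 (multiplicity 5)

image of 1: 1
image of x: x + 4
image of x^2: x^2 + 8x + 8
image of x^3: x^3 + 12x^2 + 24x + 28
image of x^4: x^4 + 16x^3 + 48x^2 + 112x + 80
the matrix is upper triangular; its diagonal is (1, 1, 1, 1, 1)
for a triangular matrix the eigenvalues are the diagonal entries, with algebraic multiplicity their repetition count


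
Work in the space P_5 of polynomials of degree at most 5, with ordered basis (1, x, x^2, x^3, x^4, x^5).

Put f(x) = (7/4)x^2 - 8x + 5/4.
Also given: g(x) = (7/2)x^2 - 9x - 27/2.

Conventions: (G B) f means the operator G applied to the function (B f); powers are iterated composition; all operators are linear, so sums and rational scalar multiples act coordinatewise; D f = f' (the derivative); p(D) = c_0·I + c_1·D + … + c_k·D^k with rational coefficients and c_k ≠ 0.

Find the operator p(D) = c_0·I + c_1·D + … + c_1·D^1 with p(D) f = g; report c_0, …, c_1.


p(D) = 2·I + 2·D, i.e. c_0 = 2, c_1 = 2

D^0 f = (7/4)x^2 - 8x + 5/4
D^1 f = (7/2)x - 8
matching coefficients of g against c_0 f + c_1 Df + … from the top degree down determines the c_i
solution: c_0 = 2, c_1 = 2


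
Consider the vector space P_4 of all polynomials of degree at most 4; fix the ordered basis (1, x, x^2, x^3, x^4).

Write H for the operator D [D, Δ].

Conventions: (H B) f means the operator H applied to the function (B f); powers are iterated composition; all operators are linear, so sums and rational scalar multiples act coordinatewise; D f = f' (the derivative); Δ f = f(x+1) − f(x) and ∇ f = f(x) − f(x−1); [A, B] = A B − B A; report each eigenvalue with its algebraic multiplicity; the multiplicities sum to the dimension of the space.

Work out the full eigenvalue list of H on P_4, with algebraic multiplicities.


image of 1: 0
image of x: 0
image of x^2: 0
image of x^3: 0
image of x^4: 0
the matrix is upper triangular; its diagonal is (0, 0, 0, 0, 0)
for a triangular matrix the eigenvalues are the diagonal entries, with algebraic multiplicity their repetition count

λ = 0 (multiplicity 5)


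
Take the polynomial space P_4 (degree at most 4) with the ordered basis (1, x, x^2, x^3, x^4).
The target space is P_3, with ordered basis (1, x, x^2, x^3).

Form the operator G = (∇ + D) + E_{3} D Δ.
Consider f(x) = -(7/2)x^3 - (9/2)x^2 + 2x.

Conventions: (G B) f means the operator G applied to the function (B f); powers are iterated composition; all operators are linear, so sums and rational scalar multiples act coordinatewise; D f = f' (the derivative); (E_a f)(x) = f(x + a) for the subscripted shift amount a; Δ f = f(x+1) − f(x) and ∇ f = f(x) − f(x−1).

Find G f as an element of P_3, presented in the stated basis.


the result is g(x) = -21x^2 - (57/2)x - 155/2

∇ f = -(21/2)x^2 + (3/2)x + 3
D f = -(21/2)x^2 - 9x + 2
(∇ + D) f = -21x^2 - (15/2)x + 5
Δ f = -(21/2)x^2 - (39/2)x - 6
D Δ f = -21x - 39/2
E_{3} D Δ f = -21x - 165/2
((∇ + D) + E_{3} D Δ) f = -21x^2 - (57/2)x - 155/2


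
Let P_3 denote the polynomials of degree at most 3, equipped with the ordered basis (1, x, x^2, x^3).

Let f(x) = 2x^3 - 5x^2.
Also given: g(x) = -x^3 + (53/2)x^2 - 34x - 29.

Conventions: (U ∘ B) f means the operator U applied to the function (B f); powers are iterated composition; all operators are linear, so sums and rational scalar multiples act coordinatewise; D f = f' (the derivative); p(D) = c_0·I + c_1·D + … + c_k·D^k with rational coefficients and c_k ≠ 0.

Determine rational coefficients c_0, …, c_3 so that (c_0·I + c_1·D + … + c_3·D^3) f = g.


p(D) = -(1/2)·I + 4·D + (1/2)·D^2 − 2·D^3, i.e. c_0 = -1/2, c_1 = 4, c_2 = 1/2, c_3 = -2

D^0 f = 2x^3 - 5x^2
D^1 f = 6x^2 - 10x
D^2 f = 12x - 10
D^3 f = 12
matching coefficients of g against c_0 f + c_1 Df + … from the top degree down determines the c_i
solution: c_0 = -1/2, c_1 = 4, c_2 = 1/2, c_3 = -2


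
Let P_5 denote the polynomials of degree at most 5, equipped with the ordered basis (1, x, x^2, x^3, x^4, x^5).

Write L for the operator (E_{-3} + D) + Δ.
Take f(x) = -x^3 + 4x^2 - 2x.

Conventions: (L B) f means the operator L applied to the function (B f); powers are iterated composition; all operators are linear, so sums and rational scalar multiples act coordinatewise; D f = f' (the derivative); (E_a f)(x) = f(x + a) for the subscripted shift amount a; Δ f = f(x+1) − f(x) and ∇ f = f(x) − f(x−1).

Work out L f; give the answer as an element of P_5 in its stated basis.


E_{-3} f = -x^3 + 13x^2 - 53x + 69
D f = -3x^2 + 8x - 2
(E_{-3} + D) f = -x^3 + 10x^2 - 45x + 67
Δ f = -3x^2 + 5x + 1
((E_{-3} + D) + Δ) f = -x^3 + 7x^2 - 40x + 68

g(x) = -x^3 + 7x^2 - 40x + 68


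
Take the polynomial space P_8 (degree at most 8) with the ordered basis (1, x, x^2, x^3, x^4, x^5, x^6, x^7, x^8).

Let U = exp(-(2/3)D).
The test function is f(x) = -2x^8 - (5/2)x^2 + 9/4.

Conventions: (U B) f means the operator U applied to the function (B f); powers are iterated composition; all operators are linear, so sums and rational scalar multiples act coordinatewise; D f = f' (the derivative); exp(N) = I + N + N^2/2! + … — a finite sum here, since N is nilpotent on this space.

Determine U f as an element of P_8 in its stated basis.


order-1 term: (32/3)x^7 + (10/3)x
order-2 term: -(224/9)x^6 - 10/9
order-3 term: (896/27)x^5
order-4 term: -(2240/81)x^4
order-5 term: (3584/243)x^3
order-6 term: -(3584/729)x^2
order-7 term: (2048/2187)x
order-8 term: -512/6561
the series for exp(-(2/3)D) f terminates at order 8
exp(-(2/3)D) f = -2x^8 + (32/3)x^7 - (224/9)x^6 + (896/27)x^5 - (2240/81)x^4 + (3584/243)x^3 - (10813/1458)x^2 + (9338/2187)x + 27841/26244

g(x) = -2x^8 + (32/3)x^7 - (224/9)x^6 + (896/27)x^5 - (2240/81)x^4 + (3584/243)x^3 - (10813/1458)x^2 + (9338/2187)x + 27841/26244


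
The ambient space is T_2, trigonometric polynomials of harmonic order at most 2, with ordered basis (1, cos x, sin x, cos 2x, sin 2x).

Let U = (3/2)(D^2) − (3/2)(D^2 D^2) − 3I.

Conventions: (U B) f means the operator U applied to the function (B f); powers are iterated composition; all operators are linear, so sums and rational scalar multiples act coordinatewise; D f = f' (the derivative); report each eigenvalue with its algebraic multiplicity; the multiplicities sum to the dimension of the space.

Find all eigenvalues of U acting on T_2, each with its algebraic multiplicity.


λ = -33 (multiplicity 2), λ = -6 (multiplicity 2), λ = -3 (multiplicity 1)

image of 1: -3
image of cos x: -6cos x
image of sin x: -6sin x
image of cos 2x: -33cos 2x
image of sin 2x: -33sin 2x
the matrix is diagonal; its diagonal is (-3, -6, -6, -33, -33)
for a triangular matrix the eigenvalues are the diagonal entries, with algebraic multiplicity their repetition count


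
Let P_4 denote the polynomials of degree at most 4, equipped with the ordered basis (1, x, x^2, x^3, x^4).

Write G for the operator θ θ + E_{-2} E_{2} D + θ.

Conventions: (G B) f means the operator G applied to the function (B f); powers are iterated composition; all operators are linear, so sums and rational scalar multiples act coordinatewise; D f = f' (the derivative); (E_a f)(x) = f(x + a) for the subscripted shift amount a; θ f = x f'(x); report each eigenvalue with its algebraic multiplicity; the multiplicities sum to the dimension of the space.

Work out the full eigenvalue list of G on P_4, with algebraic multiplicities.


image of 1: 0
image of x: 2x + 1
image of x^2: 6x^2 + 2x
image of x^3: 12x^3 + 3x^2
image of x^4: 20x^4 + 4x^3
the matrix is upper triangular; its diagonal is (0, 2, 6, 12, 20)
for a triangular matrix the eigenvalues are the diagonal entries, with algebraic multiplicity their repetition count

λ = 0 (multiplicity 1), λ = 2 (multiplicity 1), λ = 6 (multiplicity 1), λ = 12 (multiplicity 1), λ = 20 (multiplicity 1)


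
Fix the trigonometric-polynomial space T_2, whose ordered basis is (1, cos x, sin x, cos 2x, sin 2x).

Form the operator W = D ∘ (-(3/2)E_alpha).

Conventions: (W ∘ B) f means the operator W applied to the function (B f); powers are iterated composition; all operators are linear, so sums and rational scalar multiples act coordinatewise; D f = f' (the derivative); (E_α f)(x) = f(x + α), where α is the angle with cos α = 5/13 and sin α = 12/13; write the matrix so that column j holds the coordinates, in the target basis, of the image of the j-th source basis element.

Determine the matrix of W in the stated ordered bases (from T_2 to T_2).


image of 1: 0
image of cos x: (18/13)cos x + (15/26)sin x
image of sin x: -(15/26)cos x + (18/13)sin x
image of cos 2x: (360/169)cos 2x - (357/169)sin 2x
image of sin 2x: (357/169)cos 2x + (360/169)sin 2x
each image's coordinates form column j of the matrix

the matrix is [[0, 0, 0, 0, 0]; [0, 18/13, -15/26, 0, 0]; [0, 15/26, 18/13, 0, 0]; [0, 0, 0, 360/169, 357/169]; [0, 0, 0, -357/169, 360/169]] (rows listed top to bottom)


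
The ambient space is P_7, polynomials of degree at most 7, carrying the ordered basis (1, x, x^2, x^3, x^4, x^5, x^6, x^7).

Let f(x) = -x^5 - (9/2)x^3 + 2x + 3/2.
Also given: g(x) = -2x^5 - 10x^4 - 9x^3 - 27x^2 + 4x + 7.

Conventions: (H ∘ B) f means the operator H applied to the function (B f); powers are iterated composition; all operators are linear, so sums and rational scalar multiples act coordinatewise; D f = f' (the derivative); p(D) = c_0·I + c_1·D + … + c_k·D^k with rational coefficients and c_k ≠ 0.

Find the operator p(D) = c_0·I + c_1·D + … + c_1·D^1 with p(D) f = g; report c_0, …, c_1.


D^0 f = -x^5 - (9/2)x^3 + 2x + 3/2
D^1 f = -5x^4 - (27/2)x^2 + 2
matching coefficients of g against c_0 f + c_1 Df + … from the top degree down determines the c_i
solution: c_0 = 2, c_1 = 2

p(D) = 2·I + 2·D, i.e. c_0 = 2, c_1 = 2


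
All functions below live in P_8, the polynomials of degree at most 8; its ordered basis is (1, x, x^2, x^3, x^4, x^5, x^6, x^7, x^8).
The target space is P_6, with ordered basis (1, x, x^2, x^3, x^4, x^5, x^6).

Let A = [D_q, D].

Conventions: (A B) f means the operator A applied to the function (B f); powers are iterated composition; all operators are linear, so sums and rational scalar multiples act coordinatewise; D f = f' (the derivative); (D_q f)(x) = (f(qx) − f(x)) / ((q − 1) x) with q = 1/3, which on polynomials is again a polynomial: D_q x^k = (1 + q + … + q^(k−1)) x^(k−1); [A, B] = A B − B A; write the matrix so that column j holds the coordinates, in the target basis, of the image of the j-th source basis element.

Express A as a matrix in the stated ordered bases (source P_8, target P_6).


the matrix is [[0, 0, 2/3, 0, 0, 0, 0, 0, 0]; [0, 0, 0, 10/9, 0, 0, 0, 0, 0]; [0, 0, 0, 0, 4/3, 0, 0, 0, 0]; [0, 0, 0, 0, 0, 116/81, 0, 0, 0]; [0, 0, 0, 0, 0, 0, 358/243, 0, 0]; [0, 0, 0, 0, 0, 0, 0, 362/243, 0]; [0, 0, 0, 0, 0, 0, 0, 0, 3272/2187]] (rows listed top to bottom)

image of 1: 0
image of x: 0
image of x^2: 2/3
image of x^3: (10/9)x
image of x^4: (4/3)x^2
image of x^5: (116/81)x^3
image of x^6: (358/243)x^4
image of x^7: (362/243)x^5
image of x^8: (3272/2187)x^6
each image's coordinates form column j of the matrix


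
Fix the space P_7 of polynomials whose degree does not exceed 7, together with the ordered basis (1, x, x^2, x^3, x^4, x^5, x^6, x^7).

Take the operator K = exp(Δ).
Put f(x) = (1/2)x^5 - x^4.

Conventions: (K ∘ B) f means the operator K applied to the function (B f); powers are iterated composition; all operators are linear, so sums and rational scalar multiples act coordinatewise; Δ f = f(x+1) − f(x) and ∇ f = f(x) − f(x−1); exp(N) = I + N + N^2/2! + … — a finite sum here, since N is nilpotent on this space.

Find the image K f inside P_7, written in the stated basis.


g(x) = (1/2)x^5 + (3/2)x^4 + 6x^3 + 13x^2 + (35/2)x + 11

order-1 term: (5/2)x^4 + x^3 - x^2 - (3/2)x - 1/2
order-2 term: 5x^3 + 9x^2 + (11/2)x + 1/2
order-3 term: 5x^2 + 11x + 13/2
order-4 term: (5/2)x + 4
order-5 term: 1/2
the series for exp(Δ) f terminates at order 5
exp(Δ) f = (1/2)x^5 + (3/2)x^4 + 6x^3 + 13x^2 + (35/2)x + 11


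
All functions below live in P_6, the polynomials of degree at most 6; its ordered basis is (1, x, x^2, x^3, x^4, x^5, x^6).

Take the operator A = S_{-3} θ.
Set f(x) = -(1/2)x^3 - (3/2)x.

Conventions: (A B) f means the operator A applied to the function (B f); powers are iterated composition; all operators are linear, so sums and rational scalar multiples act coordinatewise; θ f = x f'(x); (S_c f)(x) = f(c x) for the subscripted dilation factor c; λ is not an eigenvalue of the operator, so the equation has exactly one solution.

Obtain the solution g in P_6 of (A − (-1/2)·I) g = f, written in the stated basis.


the result is g(x) = (1/161)x^3 + (3/5)x

write g with unknown coordinates in the stated basis and equate coefficients in (A − (-1/2)·I) g = f
solving from the highest basis element down gives g = (1/161)x^3 + (3/5)x
check: A g = -(81/161)x^3 - (9/5)x
so A g − (-1/2)·g = -(1/2)x^3 - (3/2)x = f ✓


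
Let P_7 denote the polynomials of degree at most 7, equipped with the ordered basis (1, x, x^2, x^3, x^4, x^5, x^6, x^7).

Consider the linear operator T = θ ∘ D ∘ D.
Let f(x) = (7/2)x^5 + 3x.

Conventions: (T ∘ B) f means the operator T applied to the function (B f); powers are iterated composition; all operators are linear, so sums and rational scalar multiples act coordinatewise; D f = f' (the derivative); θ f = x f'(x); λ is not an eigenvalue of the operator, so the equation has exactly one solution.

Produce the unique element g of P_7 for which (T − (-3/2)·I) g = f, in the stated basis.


the image equals g(x) = (7/3)x^5 - (280/3)x^3 + (1126/3)x

write g with unknown coordinates in the stated basis and equate coefficients in (T − (-3/2)·I) g = f
solving from the highest basis element down gives g = (7/3)x^5 - (280/3)x^3 + (1126/3)x
check: T g = 140x^3 - 560x
so T g − (-3/2)·g = (7/2)x^5 + 3x = f ✓


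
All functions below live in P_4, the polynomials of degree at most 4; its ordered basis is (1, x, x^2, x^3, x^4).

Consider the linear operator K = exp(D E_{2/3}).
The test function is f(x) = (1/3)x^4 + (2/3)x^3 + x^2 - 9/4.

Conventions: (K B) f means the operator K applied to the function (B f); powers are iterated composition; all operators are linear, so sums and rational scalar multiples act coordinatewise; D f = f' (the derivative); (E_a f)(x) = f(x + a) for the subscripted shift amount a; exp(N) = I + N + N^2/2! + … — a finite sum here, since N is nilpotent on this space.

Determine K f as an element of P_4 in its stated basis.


order-1 term: (4/3)x^3 + (14/3)x^2 + (58/9)x + 212/81
order-2 term: 2x^2 + (22/3)x + 65/9
order-3 term: (4/3)x + 10/3
order-4 term: 1/3
the series for exp(D E_{2/3}) f terminates at order 4
exp(D E_{2/3}) f = (1/3)x^4 + 2x^3 + (23/3)x^2 + (136/9)x + 3647/324

the image equals g(x) = (1/3)x^4 + 2x^3 + (23/3)x^2 + (136/9)x + 3647/324


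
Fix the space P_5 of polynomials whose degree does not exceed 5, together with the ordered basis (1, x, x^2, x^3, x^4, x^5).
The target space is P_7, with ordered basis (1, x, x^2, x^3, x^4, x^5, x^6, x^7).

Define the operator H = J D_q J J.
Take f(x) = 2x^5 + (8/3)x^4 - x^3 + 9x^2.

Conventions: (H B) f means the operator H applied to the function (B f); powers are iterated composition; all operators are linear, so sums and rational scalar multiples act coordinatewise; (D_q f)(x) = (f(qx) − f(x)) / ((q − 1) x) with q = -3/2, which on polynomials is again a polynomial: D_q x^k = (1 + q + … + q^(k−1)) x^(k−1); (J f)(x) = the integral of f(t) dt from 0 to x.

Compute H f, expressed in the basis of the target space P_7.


the image equals g(x) = (463/9408)x^7 - (133/2160)x^6 - (11/320)x^5 - (39/128)x^4

J f = (1/3)x^6 + (8/15)x^5 - (1/4)x^4 + 3x^3
J J f = (1/21)x^7 + (4/45)x^6 - (1/20)x^5 + (3/4)x^4
D_q J J f = (463/1344)x^6 - (133/360)x^5 - (11/64)x^4 - (39/32)x^3
J (D_q J J) f = (463/9408)x^7 - (133/2160)x^6 - (11/320)x^5 - (39/128)x^4


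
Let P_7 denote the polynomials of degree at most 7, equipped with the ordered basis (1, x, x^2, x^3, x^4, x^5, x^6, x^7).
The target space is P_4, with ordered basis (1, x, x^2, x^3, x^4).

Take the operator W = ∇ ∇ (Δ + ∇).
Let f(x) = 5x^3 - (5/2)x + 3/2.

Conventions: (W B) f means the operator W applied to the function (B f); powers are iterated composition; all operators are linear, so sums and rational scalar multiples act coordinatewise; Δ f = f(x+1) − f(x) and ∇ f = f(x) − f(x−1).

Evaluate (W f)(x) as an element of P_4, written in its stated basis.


the image equals g(x) = 60

Δ f = 15x^2 + 15x + 5/2
∇ f = 15x^2 - 15x + 5/2
(Δ + ∇) f = 30x^2 + 5
∇ (Δ + ∇) f = 60x - 30
∇ ∇ (Δ + ∇) f = 60


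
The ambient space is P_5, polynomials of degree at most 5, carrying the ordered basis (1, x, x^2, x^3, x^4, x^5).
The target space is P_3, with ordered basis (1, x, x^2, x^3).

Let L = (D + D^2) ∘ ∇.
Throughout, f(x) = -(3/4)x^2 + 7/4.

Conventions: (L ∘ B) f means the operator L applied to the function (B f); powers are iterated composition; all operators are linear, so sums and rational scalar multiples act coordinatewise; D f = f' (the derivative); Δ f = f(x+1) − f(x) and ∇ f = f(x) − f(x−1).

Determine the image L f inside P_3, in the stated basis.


∇ f = -(3/2)x + 3/4
D ∇ f = -3/2
D ∇ f = -3/2
D D ∇ f = 0
(D + D^2) ∇ f = -3/2

the result is g(x) = -3/2


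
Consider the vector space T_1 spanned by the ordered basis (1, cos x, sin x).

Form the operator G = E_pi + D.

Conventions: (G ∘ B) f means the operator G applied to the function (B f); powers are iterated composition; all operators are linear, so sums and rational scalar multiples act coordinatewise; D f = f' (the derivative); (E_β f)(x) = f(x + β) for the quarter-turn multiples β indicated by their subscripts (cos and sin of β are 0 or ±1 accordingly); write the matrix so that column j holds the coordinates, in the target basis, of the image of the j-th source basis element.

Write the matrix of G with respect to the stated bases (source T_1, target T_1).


image of 1: 1
image of cos x: -cos x - sin x
image of sin x: cos x - sin x
each image's coordinates form column j of the matrix

the matrix is [[1, 0, 0]; [0, -1, 1]; [0, -1, -1]] (rows listed top to bottom)


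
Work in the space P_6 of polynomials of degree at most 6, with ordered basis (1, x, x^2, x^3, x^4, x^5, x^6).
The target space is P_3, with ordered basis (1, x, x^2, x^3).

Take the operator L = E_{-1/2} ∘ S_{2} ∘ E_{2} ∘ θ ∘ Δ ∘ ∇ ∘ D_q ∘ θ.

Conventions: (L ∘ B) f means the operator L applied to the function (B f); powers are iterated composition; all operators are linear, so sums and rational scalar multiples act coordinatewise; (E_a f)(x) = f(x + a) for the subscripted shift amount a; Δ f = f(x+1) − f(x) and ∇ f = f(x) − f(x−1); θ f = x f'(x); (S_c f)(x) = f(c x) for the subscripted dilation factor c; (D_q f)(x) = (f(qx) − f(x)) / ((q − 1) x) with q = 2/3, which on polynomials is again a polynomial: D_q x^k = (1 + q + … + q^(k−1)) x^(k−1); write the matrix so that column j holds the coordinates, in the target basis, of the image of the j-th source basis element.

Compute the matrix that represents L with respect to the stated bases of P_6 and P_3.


image of 1: 0
image of x: 0
image of x^2: 0
image of x^3: 0
image of x^4: (1040/9)x + 520/9
image of x^5: (33760/27)x^2 + (33760/27)x + 8440/27
image of x^6: (212800/27)x^3 + (106400/9)x^2 + (505400/81)x + 93100/81
each image's coordinates form column j of the matrix

the matrix is [[0, 0, 0, 0, 520/9, 8440/27, 93100/81]; [0, 0, 0, 0, 1040/9, 33760/27, 505400/81]; [0, 0, 0, 0, 0, 33760/27, 106400/9]; [0, 0, 0, 0, 0, 0, 212800/27]] (rows listed top to bottom)


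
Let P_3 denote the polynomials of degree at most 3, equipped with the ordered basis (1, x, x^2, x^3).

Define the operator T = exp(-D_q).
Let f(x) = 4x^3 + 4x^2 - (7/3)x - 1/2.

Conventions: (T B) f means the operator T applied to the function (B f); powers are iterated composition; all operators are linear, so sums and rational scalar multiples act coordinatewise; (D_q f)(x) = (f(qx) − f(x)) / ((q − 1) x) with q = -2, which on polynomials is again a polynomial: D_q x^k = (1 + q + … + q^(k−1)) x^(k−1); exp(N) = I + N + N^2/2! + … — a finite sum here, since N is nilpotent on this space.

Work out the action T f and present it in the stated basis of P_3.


order-1 term: -12x^2 + 4x + 7/3
order-2 term: -6x - 2
order-3 term: 2
the series for exp(-D_q) f terminates at order 3
exp(-D_q) f = 4x^3 - 8x^2 - (13/3)x + 11/6

the image equals g(x) = 4x^3 - 8x^2 - (13/3)x + 11/6


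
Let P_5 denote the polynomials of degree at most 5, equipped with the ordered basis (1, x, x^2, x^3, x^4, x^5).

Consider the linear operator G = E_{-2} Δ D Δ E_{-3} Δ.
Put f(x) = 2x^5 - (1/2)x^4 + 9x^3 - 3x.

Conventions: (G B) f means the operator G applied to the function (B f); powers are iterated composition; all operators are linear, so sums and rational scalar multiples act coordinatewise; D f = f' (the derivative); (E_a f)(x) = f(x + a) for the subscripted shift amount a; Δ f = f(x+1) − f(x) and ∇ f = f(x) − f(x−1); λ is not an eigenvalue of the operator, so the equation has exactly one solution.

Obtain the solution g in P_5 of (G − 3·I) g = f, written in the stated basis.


the image equals g(x) = -(2/3)x^5 + (1/6)x^4 - 3x^3 - (77/3)x + 284/3

write g with unknown coordinates in the stated basis and equate coefficients in (G − 3·I) g = f
solving from the highest basis element down gives g = -(2/3)x^5 + (1/6)x^4 - 3x^3 - (77/3)x + 284/3
check: G g = -80x + 284
so G g − 3·g = 2x^5 - (1/2)x^4 + 9x^3 - 3x = f ✓


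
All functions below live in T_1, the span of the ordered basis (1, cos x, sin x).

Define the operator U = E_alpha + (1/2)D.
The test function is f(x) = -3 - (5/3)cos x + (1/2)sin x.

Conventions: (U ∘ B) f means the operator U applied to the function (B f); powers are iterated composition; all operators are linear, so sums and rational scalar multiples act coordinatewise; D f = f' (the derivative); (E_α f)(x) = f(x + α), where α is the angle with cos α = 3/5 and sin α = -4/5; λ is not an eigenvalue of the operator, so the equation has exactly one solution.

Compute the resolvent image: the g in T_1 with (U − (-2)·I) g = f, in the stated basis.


the result is g(x) = -1 - (251/411)cos x + (36/137)sin x

write g with unknown coordinates in the stated basis and equate coefficients in (U − (-2)·I) g = f
solving from the highest basis element down gives g = -1 - (251/411)cos x + (36/137)sin x
check: U g = -1 - (61/137)cos x - (7/274)sin x
so U g − (-2)·g = -3 - (5/3)cos x + (1/2)sin x = f ✓


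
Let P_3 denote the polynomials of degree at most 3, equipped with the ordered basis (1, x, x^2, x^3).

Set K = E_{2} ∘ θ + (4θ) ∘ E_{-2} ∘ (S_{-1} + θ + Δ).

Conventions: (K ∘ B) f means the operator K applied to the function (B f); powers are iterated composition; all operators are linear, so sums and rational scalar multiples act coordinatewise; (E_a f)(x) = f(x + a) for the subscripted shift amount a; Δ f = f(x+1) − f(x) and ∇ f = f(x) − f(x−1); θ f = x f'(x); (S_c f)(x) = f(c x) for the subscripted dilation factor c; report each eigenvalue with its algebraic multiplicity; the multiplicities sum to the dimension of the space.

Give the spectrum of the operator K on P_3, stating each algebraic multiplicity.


image of 1: 0
image of x: x + 2
image of x^2: 26x^2 - 32x + 8
image of x^3: 27x^3 - 54x^2 + 96x + 24
the matrix is upper triangular; its diagonal is (0, 1, 26, 27)
for a triangular matrix the eigenvalues are the diagonal entries, with algebraic multiplicity their repetition count

λ = 0 (multiplicity 1), λ = 1 (multiplicity 1), λ = 26 (multiplicity 1), λ = 27 (multiplicity 1)


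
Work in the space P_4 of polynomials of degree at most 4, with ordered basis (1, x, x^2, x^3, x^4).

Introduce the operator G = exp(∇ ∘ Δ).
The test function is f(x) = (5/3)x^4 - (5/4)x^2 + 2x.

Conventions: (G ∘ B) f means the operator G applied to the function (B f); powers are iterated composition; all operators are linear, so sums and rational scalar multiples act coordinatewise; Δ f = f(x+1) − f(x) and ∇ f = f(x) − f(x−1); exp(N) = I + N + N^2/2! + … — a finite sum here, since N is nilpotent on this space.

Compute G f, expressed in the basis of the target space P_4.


the result is g(x) = (5/3)x^4 + (75/4)x^2 + 2x + 125/6

order-1 term: 20x^2 + 5/6
order-2 term: 20
the series for exp(∇ ∘ Δ) f terminates at order 2
exp(∇ ∘ Δ) f = (5/3)x^4 + (75/4)x^2 + 2x + 125/6


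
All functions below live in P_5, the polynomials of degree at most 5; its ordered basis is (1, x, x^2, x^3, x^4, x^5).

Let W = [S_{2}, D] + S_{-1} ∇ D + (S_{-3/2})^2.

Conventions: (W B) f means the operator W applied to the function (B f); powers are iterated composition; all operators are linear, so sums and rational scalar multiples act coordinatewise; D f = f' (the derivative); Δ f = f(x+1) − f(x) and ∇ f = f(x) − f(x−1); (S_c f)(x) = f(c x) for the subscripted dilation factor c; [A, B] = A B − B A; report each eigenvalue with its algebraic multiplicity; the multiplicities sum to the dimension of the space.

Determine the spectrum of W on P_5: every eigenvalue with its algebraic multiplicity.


image of 1: 1
image of x: (9/4)x - 1
image of x^2: (81/16)x^2 - 4x + 2
image of x^3: (729/64)x^3 - 12x^2 - 6x - 3
image of x^4: (6561/256)x^4 - 32x^3 + 12x^2 + 12x + 4
image of x^5: (59049/1024)x^5 - 80x^4 - 20x^3 - 30x^2 - 20x - 5
the matrix is upper triangular; its diagonal is (1, 9/4, 81/16, 729/64, 6561/256, 59049/1024)
for a triangular matrix the eigenvalues are the diagonal entries, with algebraic multiplicity their repetition count

λ = 1 (multiplicity 1), λ = 9/4 (multiplicity 1), λ = 81/16 (multiplicity 1), λ = 729/64 (multiplicity 1), λ = 6561/256 (multiplicity 1), λ = 59049/1024 (multiplicity 1)
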